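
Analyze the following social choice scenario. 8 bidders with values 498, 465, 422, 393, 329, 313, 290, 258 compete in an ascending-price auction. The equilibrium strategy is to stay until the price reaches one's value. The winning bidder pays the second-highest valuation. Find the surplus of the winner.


Step 1: Identify the highest value: 498
Step 2: Identify the second-highest value: 465
Step 3: The final price = second-highest value = 465
Step 4: Surplus = 498 - 465 = 33

33


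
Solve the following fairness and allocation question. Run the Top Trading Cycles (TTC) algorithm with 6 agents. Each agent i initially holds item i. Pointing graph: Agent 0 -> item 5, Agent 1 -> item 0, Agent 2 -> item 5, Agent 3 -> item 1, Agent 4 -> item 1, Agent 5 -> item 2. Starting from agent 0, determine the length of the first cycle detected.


Step 1: Trace the pointer graph from agent 0: 0 -> 5 -> 2 -> 5
Step 2: A cycle is detected when we revisit agent 5
Step 3: The cycle is: 5 -> 2 -> 5
Step 4: Cycle length = 2

2


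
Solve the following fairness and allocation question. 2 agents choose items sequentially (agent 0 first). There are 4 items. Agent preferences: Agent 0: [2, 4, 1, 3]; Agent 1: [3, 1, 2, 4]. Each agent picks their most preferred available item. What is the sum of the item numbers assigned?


Step 1: Agent 0 picks item 2
Step 2: Agent 1 picks item 3
Step 3: Sum = 2 + 3 = 5

5


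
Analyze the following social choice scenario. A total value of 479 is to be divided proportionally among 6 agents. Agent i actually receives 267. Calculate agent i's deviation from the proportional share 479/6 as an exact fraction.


Step 1: Proportional share = 479/6
Step 2: Agent's actual allocation = 267
Step 3: Excess = 267 - 479/6 = 1123/6

1123/6


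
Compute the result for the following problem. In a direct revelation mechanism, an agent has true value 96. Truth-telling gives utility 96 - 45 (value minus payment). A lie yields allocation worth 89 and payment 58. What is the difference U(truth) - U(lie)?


Step 1: U(truth) = value - payment = 96 - 45 = 51
Step 2: U(lie) = allocation - payment = 89 - 58 = 31
Step 3: IC gap = 51 - 31 = 20

20


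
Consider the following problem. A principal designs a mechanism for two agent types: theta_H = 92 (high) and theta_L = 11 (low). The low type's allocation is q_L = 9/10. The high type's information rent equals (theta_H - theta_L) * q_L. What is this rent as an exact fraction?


Step 1: theta_H - theta_L = 92 - 11 = 81
Step 2: Information rent = (theta_H - theta_L) * q_L
Step 3: = 81 * 9/10
Step 4: = 729/10

729/10


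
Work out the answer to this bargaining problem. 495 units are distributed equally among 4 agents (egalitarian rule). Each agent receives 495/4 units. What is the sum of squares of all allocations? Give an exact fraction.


Step 1: Each agent's share = 495/4
Step 2: Square of each share = (495/4)^2 = 245025/16
Step 3: Sum of squares = 4 * 245025/16 = 245025/4

245025/4


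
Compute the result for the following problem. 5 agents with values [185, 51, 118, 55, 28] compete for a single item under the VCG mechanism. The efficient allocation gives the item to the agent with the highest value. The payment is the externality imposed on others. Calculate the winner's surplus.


Step 1: The winner is the agent with the highest value: agent 0 with value 185
Step 2: Values of other agents: [51, 118, 55, 28]
Step 3: VCG payment = max of others' values = 118
Step 4: Surplus = 185 - 118 = 67

67


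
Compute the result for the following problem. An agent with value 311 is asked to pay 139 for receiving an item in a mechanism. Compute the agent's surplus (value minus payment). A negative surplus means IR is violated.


Step 1: Surplus = value - payment = 311 - 139 = 172
Step 2: IR is satisfied (surplus >= 0)

172


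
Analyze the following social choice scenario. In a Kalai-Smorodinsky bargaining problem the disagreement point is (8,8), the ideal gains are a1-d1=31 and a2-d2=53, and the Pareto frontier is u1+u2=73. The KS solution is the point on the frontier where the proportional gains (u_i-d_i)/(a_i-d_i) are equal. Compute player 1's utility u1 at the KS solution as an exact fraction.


Step 1: At the KS point, (u1-d1)/r1 = (u2-d2)/r2 = t and u1+u2 = 73
Step 2: u1 = d1 + r1*t and u2 = d2 + r2*t, so (d1 + r1*t) + (d2 + r2*t) = 73
Step 3: t = (73 - 8 - 8)/(31 + 53) = 57/84 = 19/28
Step 4: u1 = d1 + r1*t = 8 + 31 * 19/28 = 813/28
Step 5: (Check: u2 = d2 + r2*t = 1231/28; u1+u2 = 813/28 + 1231/28 = 73, on the frontier.)

813/28


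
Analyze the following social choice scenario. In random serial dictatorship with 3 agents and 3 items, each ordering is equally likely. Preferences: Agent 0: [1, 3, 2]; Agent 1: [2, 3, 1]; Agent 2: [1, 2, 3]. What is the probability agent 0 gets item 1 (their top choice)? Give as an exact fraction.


Step 1: Agent 0 wants item 1
Step 2: There are 6 possible orderings of agents
Step 3: In 3 orderings, agent 0 gets item 1
Step 4: Probability = 3/6 = 1/2

1/2


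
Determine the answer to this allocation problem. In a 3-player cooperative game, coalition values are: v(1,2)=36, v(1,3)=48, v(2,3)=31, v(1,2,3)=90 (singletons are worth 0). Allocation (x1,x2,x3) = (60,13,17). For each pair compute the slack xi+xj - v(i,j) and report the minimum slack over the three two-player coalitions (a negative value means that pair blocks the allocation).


Step 1: Slack for coalition (1,2): x1+x2 - v12 = 73 - 36 = 37
Step 2: Slack for coalition (1,3): x1+x3 - v13 = 77 - 48 = 29
Step 3: Slack for coalition (2,3): x2+x3 - v23 = 30 - 31 = -1
Step 4: Minimum slack = min(37, 29, -1) = -1, attained by (2,3); coalition (2,3) can block (slack < 0), so the allocation is not in the core

-1


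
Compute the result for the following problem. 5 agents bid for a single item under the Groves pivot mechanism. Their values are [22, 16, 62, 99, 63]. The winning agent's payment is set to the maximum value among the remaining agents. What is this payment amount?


Step 1: The efficient winner is agent 3 with value 99
Step 2: Other agents' values: [22, 16, 62, 63]
Step 3: Pivot payment = max(others) = 63
Step 4: The winner pays 63

63


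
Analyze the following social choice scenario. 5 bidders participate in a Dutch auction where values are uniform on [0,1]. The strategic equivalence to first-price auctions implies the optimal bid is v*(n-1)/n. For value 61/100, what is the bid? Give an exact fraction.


Step 1: Dutch auctions are strategically equivalent to first-price auctions
Step 2: The equilibrium bid is b(v) = v*(n-1)/n
Step 3: b = 61/100 * 4/5
Step 4: b = 61/125

61/125


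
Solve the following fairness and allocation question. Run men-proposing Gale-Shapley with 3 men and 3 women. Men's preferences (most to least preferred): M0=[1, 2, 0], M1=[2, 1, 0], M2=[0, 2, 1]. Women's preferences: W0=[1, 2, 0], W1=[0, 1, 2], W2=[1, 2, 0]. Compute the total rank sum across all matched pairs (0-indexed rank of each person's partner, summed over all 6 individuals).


Step 1: Run Gale-Shapley (men propose, women hold best offer):
  M0 proposes to W1; she accepts
  M1 proposes to W2; she accepts
  M2 proposes to W0; she accepts
Step 2: Final matching: W0-M2, W1-M0, W2-M1
Step 3: 0-indexed ranks (man's rank of his match, then woman's): 0 + 1 + 0 + 0 + 0 + 0
Step 4: Total rank sum = 1

1


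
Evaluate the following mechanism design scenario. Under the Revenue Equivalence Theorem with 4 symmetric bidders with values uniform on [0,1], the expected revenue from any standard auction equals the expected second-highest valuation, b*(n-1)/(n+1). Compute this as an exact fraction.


Step 1: By Revenue Equivalence, expected revenue = b*(n-1)/(n+1)
Step 2: Substituting n = 4, b = 1
Step 3: Revenue = 1*(4-1)/(4+1) = 1*3/5
Step 4: Revenue = 3/5

3/5


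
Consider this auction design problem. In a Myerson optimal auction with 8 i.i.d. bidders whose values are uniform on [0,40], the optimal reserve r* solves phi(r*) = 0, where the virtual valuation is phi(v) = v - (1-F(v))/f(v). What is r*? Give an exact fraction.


Step 1: For U[0,40], F(v) = v/40 and f(v) = 1/40
Step 2: phi(v) = v - (1 - v/40)/(1/40) = v - (40 - v) = 2v - 40
Step 3: Set phi(r*) = 0: 2r* - 40 = 0
Step 4: r* = 40/2 = 20 (the number of bidders n = 8 does not enter)

20


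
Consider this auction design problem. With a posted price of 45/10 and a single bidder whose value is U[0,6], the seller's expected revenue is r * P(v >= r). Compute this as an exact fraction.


Step 1: Posted price r = 9/2, value support [0,6]
Step 2: P(v >= r) = (6 - 9/2)/6 = 1/4
Step 3: Expected revenue = r * P(v >= r) = 9/2 * 1/4
Step 4: Revenue = 9/8

9/8


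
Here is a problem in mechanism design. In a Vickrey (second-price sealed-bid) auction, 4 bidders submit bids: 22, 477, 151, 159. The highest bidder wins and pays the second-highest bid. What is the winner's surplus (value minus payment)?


Step 1: Sort bids in descending order: 477, 159, 151, 22
Step 2: The winning bid is the highest: 477
Step 3: The payment equals the second-highest bid: 159
Step 4: Surplus = winner's bid - payment = 477 - 159 = 318

318


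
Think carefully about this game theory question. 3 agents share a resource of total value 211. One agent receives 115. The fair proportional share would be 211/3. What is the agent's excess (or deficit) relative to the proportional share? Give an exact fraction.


Step 1: Proportional share = 211/3
Step 2: Agent's actual allocation = 115
Step 3: Excess = 115 - 211/3 = 134/3

134/3


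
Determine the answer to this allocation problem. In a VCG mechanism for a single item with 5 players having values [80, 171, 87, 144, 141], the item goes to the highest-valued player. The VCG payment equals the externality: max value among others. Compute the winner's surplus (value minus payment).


Step 1: The winner is the agent with the highest value: agent 1 with value 171
Step 2: Values of other agents: [80, 87, 144, 141]
Step 3: VCG payment = max of others' values = 144
Step 4: Surplus = 171 - 144 = 27

27


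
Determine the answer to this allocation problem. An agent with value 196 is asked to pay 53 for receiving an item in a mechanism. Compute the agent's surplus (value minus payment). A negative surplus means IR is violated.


Step 1: Surplus = value - payment = 196 - 53 = 143
Step 2: IR is satisfied (surplus >= 0)

143


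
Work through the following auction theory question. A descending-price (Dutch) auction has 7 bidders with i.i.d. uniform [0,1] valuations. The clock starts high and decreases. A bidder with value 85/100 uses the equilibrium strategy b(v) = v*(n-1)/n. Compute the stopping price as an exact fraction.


Step 1: Dutch auctions are strategically equivalent to first-price auctions
Step 2: The equilibrium bid is b(v) = v*(n-1)/n
Step 3: b = 17/20 * 6/7
Step 4: b = 51/70

51/70


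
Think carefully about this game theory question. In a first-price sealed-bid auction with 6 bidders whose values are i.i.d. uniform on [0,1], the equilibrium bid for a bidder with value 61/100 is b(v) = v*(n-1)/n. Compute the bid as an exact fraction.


Step 1: The symmetric BNE bidding function is b(v) = v * (n-1) / n
Step 2: Substitute v = 61/100 and n = 6
Step 3: b = 61/100 * 5/6
Step 4: b = 61/120

61/120


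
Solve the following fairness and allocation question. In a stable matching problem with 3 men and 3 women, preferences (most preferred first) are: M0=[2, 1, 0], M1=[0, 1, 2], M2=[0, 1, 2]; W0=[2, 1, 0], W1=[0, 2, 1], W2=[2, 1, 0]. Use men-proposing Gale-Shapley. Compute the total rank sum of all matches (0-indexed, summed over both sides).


Step 1: Run Gale-Shapley (men propose, women hold best offer):
  M0 proposes to W2; she accepts
  M1 proposes to W0; she accepts
  M2 proposes to W0; she switches from M1
  M1 proposes to W1; she accepts
Step 2: Final matching: W0-M2, W1-M1, W2-M0
Step 3: 0-indexed ranks (man's rank of his match, then woman's): 0 + 0 + 1 + 2 + 0 + 2
Step 4: Total rank sum = 5

5


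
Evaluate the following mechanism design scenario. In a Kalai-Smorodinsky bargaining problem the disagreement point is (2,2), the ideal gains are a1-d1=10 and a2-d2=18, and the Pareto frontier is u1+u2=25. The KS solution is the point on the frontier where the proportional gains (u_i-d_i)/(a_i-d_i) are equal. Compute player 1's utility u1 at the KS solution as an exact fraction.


Step 1: At the KS point, (u1-d1)/r1 = (u2-d2)/r2 = t and u1+u2 = 25
Step 2: u1 = d1 + r1*t and u2 = d2 + r2*t, so (d1 + r1*t) + (d2 + r2*t) = 25
Step 3: t = (25 - 2 - 2)/(10 + 18) = 21/28 = 3/4
Step 4: u1 = d1 + r1*t = 2 + 10 * 3/4 = 19/2
Step 5: (Check: u2 = d2 + r2*t = 31/2; u1+u2 = 19/2 + 31/2 = 25, on the frontier.)

19/2


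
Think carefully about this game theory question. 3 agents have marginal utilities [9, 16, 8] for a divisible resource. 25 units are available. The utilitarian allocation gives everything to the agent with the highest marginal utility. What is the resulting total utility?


Step 1: The marginal utilities are [9, 16, 8]
Step 2: The highest marginal utility is 16
Step 3: All 25 units go to that agent
Step 4: Total utility = 16 * 25 = 400

400


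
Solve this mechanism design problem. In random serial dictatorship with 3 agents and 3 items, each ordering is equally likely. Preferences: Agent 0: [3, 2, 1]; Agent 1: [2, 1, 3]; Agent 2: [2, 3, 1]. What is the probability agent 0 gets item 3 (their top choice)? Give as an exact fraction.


Step 1: Agent 0 wants item 3
Step 2: There are 6 possible orderings of agents
Step 3: In 5 orderings, agent 0 gets item 3
Step 4: Probability = 5/6

5/6


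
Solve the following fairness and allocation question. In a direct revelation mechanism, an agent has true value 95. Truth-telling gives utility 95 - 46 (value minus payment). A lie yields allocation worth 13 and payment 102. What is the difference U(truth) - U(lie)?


Step 1: U(truth) = value - payment = 95 - 46 = 49
Step 2: U(lie) = allocation - payment = 13 - 102 = -89
Step 3: IC gap = 49 - (-89) = 138

138


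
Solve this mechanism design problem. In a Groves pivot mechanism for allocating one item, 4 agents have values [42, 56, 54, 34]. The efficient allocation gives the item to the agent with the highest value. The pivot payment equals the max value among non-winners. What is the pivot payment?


Step 1: The efficient winner is agent 1 with value 56
Step 2: Other agents' values: [42, 54, 34]
Step 3: Pivot payment = max(others) = 54
Step 4: The winner pays 54

54


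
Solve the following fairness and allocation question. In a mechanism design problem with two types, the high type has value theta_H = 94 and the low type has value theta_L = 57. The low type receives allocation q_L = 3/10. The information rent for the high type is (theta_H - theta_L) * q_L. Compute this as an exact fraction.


Step 1: theta_H - theta_L = 94 - 57 = 37
Step 2: Information rent = (theta_H - theta_L) * q_L
Step 3: = 37 * 3/10
Step 4: = 111/10

111/10


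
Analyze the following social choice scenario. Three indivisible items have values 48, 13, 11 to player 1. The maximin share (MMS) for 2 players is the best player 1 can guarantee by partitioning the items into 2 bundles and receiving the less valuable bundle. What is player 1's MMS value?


Step 1: Item values = 48, 13, 11
Step 2: Enumerate all 2-bundle partitions and take the smaller bundle:
  Partition 1: {48} vs {13,11} -> bundles 48, 24; min = 24
  Partition 2: {13} vs {48,11} -> bundles 13, 59; min = 13
  Partition 3: {11} vs {48,13} -> bundles 11, 61; min = 11
Step 3: MMS = max(24, 13, 11) = 24

24


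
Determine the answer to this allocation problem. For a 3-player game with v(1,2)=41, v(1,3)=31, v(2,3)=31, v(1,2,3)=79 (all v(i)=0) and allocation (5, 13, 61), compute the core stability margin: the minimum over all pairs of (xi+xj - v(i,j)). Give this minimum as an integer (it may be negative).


Step 1: Slack for coalition (1,2): x1+x2 - v12 = 18 - 41 = -23
Step 2: Slack for coalition (1,3): x1+x3 - v13 = 66 - 31 = 35
Step 3: Slack for coalition (2,3): x2+x3 - v23 = 74 - 31 = 43
Step 4: Minimum slack = min(-23, 35, 43) = -23, attained by (1,2); coalition (1,2) can block (slack < 0), so the allocation is not in the core

-23


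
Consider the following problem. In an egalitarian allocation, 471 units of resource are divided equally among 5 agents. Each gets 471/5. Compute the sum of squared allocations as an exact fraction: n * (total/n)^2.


Step 1: Each agent's share = 471/5
Step 2: Square of each share = (471/5)^2 = 221841/25
Step 3: Sum of squares = 5 * 221841/25 = 221841/5

221841/5


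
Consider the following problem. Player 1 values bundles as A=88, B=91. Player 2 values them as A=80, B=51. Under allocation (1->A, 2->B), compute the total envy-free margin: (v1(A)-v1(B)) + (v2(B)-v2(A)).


Step 1: Player 1's margin = v1(A) - v1(B) = 88 - 91 = -3
Step 2: Player 2's margin = v2(B) - v2(A) = 51 - 80 = -29
Step 3: Total margin = -3 + -29 = -32

-32


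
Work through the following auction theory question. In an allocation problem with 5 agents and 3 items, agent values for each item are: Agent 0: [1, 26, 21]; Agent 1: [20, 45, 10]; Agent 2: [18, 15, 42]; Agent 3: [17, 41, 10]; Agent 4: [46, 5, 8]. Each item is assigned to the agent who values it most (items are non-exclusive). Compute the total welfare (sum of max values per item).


Step 1: For each item, find the maximum value among all agents.
Step 2: Item 0 -> Agent 4 (value 46)
Step 3: Item 1 -> Agent 1 (value 45)
Step 4: Item 2 -> Agent 2 (value 42)
Step 5: Total welfare = 46 + 45 + 42 = 133

133


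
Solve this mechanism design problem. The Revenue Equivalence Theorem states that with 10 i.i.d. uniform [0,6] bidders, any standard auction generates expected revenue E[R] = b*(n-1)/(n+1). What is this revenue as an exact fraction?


Step 1: By Revenue Equivalence, expected revenue = b*(n-1)/(n+1)
Step 2: Substituting n = 10, b = 6
Step 3: Revenue = 6*(10-1)/(10+1) = 6*9/11
Step 4: Revenue = 54/11

54/11


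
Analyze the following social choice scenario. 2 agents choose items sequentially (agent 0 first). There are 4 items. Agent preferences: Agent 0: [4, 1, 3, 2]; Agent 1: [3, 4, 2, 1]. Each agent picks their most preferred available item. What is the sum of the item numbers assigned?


Step 1: Agent 0 picks item 4
Step 2: Agent 1 picks item 3
Step 3: Sum = 4 + 3 = 7

7


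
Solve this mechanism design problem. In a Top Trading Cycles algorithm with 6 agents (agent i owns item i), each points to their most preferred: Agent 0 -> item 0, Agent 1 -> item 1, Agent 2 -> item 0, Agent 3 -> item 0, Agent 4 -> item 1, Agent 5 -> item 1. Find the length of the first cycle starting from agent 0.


Step 1: Trace the pointer graph from agent 0: 0 -> 0
Step 2: A cycle is detected when we revisit agent 0
Step 3: The cycle is: 0 -> 0
Step 4: Cycle length = 1

1


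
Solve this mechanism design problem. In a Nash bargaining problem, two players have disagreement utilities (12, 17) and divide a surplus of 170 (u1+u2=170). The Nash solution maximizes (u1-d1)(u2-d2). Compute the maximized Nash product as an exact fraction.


Step 1: The Nash solution splits surplus symmetrically above the disagreement point
Step 2: u1 = (total + d1 - d2)/2 = (170 + 12 - 17)/2 = 165/2
Step 3: u2 = (total - d1 + d2)/2 = (170 - 12 + 17)/2 = 175/2
Step 4: Nash product = (165/2 - 12) * (175/2 - 17)
Step 5: = 141/2 * 141/2 = 19881/4

19881/4


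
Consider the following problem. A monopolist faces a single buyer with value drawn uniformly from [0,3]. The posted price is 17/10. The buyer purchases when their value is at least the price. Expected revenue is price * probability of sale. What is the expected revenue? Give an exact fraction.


Step 1: Posted price r = 17/10, value support [0,3]
Step 2: P(v >= r) = (3 - 17/10)/3 = 13/30
Step 3: Expected revenue = r * P(v >= r) = 17/10 * 13/30
Step 4: Revenue = 221/300

221/300


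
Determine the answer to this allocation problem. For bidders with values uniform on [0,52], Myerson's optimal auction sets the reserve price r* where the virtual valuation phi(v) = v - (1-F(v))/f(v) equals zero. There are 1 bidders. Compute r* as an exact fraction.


Step 1: For U[0,52], F(v) = v/52 and f(v) = 1/52
Step 2: phi(v) = v - (1 - v/52)/(1/52) = v - (52 - v) = 2v - 52
Step 3: Set phi(r*) = 0: 2r* - 52 = 0
Step 4: r* = 52/2 = 26 (the number of bidders n = 1 does not enter)

26


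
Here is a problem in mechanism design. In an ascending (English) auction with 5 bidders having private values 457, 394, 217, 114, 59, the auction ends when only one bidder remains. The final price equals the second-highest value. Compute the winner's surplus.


Step 1: Identify the highest value: 457
Step 2: Identify the second-highest value: 394
Step 3: The final price = second-highest value = 394
Step 4: Surplus = 457 - 394 = 63

63


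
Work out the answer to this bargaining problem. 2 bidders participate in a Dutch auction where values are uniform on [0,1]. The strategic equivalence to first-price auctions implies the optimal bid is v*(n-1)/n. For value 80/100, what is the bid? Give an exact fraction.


Step 1: Dutch auctions are strategically equivalent to first-price auctions
Step 2: The equilibrium bid is b(v) = v*(n-1)/n
Step 3: b = 4/5 * 1/2
Step 4: b = 2/5

2/5


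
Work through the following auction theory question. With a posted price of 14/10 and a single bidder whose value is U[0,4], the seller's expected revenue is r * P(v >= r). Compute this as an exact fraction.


Step 1: Posted price r = 7/5, value support [0,4]
Step 2: P(v >= r) = (4 - 7/5)/4 = 13/20
Step 3: Expected revenue = r * P(v >= r) = 7/5 * 13/20
Step 4: Revenue = 91/100

91/100


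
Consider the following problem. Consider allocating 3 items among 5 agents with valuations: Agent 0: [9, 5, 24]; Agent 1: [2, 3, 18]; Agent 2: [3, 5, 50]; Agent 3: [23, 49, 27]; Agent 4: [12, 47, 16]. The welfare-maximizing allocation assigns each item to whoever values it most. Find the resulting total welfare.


Step 1: For each item, find the maximum value among all agents.
Step 2: Item 0 -> Agent 3 (value 23)
Step 3: Item 1 -> Agent 3 (value 49)
Step 4: Item 2 -> Agent 2 (value 50)
Step 5: Total welfare = 23 + 49 + 50 = 122

122


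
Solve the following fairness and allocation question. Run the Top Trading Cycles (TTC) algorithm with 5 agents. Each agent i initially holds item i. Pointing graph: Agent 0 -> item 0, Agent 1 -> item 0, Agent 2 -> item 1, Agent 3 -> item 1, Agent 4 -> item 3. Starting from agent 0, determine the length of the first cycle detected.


Step 1: Trace the pointer graph from agent 0: 0 -> 0
Step 2: A cycle is detected when we revisit agent 0
Step 3: The cycle is: 0 -> 0
Step 4: Cycle length = 1

1


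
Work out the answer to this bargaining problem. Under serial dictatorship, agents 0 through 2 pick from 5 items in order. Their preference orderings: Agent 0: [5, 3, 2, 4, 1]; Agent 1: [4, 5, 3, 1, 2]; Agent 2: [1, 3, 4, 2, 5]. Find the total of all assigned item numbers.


Step 1: Agent 0 picks item 5
Step 2: Agent 1 picks item 4
Step 3: Agent 2 picks item 1
Step 4: Sum = 5 + 4 + 1 = 10

10


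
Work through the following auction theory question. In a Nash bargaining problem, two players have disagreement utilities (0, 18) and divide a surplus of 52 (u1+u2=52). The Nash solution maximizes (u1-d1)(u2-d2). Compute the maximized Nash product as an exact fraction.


Step 1: The Nash solution splits surplus symmetrically above the disagreement point
Step 2: u1 = (total + d1 - d2)/2 = (52 + 0 - 18)/2 = 17
Step 3: u2 = (total - d1 + d2)/2 = (52 - 0 + 18)/2 = 35
Step 4: Nash product = (17 - 0) * (35 - 18)
Step 5: = 17 * 17 = 289

289


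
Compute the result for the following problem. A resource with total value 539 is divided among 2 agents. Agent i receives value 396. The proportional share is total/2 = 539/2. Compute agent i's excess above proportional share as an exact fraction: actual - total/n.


Step 1: Proportional share = 539/2
Step 2: Agent's actual allocation = 396
Step 3: Excess = 396 - 539/2 = 253/2

253/2


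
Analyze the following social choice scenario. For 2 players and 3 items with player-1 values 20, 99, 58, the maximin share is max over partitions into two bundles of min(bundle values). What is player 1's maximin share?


Step 1: Item values = 20, 99, 58
Step 2: Enumerate all 2-bundle partitions and take the smaller bundle:
  Partition 1: {20} vs {99,58} -> bundles 20, 157; min = 20
  Partition 2: {99} vs {20,58} -> bundles 99, 78; min = 78
  Partition 3: {58} vs {20,99} -> bundles 58, 119; min = 58
Step 3: MMS = max(20, 78, 58) = 78

78


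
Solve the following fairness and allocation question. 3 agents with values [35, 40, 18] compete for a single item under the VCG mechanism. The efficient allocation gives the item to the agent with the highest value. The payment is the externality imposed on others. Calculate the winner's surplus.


Step 1: The winner is the agent with the highest value: agent 1 with value 40
Step 2: Values of other agents: [35, 18]
Step 3: VCG payment = max of others' values = 35
Step 4: Surplus = 40 - 35 = 5

5


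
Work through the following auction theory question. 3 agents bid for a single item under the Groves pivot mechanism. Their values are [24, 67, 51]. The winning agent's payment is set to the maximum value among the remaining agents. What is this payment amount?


Step 1: The efficient winner is agent 1 with value 67
Step 2: Other agents' values: [24, 51]
Step 3: Pivot payment = max(others) = 51
Step 4: The winner pays 51

51


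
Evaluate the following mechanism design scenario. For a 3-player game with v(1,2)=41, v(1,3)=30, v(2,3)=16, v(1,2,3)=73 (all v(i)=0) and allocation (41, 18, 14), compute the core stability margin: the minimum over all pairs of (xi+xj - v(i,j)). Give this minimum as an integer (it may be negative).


Step 1: Slack for coalition (1,2): x1+x2 - v12 = 59 - 41 = 18
Step 2: Slack for coalition (1,3): x1+x3 - v13 = 55 - 30 = 25
Step 3: Slack for coalition (2,3): x2+x3 - v23 = 32 - 16 = 16
Step 4: Minimum slack = min(18, 25, 16) = 16, attained by (2,3); no pair can gain by deviating, so the allocation is in the core

16


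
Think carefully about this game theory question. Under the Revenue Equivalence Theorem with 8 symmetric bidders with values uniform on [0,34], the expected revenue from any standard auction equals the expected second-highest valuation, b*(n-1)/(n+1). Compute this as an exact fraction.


Step 1: By Revenue Equivalence, expected revenue = b*(n-1)/(n+1)
Step 2: Substituting n = 8, b = 34
Step 3: Revenue = 34*(8-1)/(8+1) = 34*7/9
Step 4: Revenue = 238/9

238/9


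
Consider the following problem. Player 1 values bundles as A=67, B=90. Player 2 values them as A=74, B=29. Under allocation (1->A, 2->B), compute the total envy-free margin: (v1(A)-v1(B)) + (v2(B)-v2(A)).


Step 1: Player 1's margin = v1(A) - v1(B) = 67 - 90 = -23
Step 2: Player 2's margin = v2(B) - v2(A) = 29 - 74 = -45
Step 3: Total margin = -23 + -45 = -68

-68


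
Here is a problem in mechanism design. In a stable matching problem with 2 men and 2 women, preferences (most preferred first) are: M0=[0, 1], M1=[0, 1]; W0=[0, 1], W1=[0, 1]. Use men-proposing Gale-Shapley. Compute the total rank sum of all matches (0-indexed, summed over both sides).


Step 1: Run Gale-Shapley (men propose, women hold best offer):
  M0 proposes to W0; she accepts
  M1 proposes to W0; rejected
  M1 proposes to W1; she accepts
Step 2: Final matching: W0-M0, W1-M1
Step 3: 0-indexed ranks (man's rank of his match, then woman's): 0 + 0 + 1 + 1
Step 4: Total rank sum = 2

2


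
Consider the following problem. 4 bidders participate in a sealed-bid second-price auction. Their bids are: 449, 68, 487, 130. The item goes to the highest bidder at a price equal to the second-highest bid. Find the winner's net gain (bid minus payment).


Step 1: Sort bids in descending order: 487, 449, 130, 68
Step 2: The winning bid is the highest: 487
Step 3: The payment equals the second-highest bid: 449
Step 4: Surplus = winner's bid - payment = 487 - 449 = 38

38


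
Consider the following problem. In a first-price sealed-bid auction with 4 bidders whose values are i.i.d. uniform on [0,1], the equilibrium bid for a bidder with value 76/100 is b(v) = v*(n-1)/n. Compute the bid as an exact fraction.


Step 1: The symmetric BNE bidding function is b(v) = v * (n-1) / n
Step 2: Substitute v = 19/25 and n = 4
Step 3: b = 19/25 * 3/4
Step 4: b = 57/100

57/100


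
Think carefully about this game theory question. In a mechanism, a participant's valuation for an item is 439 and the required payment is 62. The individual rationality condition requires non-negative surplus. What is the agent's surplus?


Step 1: Surplus = value - payment = 439 - 62 = 377
Step 2: IR is satisfied (surplus >= 0)

377


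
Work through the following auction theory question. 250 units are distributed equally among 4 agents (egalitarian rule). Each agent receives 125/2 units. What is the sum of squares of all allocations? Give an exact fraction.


Step 1: Each agent's share = 250/4 = 125/2
Step 2: Square of each share = (125/2)^2 = 15625/4
Step 3: Sum of squares = 4 * 15625/4 = 15625

15625


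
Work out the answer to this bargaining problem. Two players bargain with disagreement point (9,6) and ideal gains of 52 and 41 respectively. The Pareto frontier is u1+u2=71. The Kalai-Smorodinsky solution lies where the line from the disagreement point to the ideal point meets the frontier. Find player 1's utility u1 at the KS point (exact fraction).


Step 1: At the KS point, (u1-d1)/r1 = (u2-d2)/r2 = t and u1+u2 = 71
Step 2: u1 = d1 + r1*t and u2 = d2 + r2*t, so (d1 + r1*t) + (d2 + r2*t) = 71
Step 3: t = (71 - 9 - 6)/(52 + 41) = 56/93
Step 4: u1 = d1 + r1*t = 9 + 52 * 56/93 = 3749/93
Step 5: (Check: u2 = d2 + r2*t = 2854/93; u1+u2 = 3749/93 + 2854/93 = 71, on the frontier.)

3749/93


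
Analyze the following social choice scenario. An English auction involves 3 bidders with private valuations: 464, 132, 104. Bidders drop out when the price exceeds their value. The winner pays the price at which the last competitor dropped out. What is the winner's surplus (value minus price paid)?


Step 1: Identify the highest value: 464
Step 2: Identify the second-highest value: 132
Step 3: The final price = second-highest value = 132
Step 4: Surplus = 464 - 132 = 332

332


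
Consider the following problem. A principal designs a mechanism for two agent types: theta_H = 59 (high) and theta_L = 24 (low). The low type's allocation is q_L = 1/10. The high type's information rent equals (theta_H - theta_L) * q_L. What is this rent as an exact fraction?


Step 1: theta_H - theta_L = 59 - 24 = 35
Step 2: Information rent = (theta_H - theta_L) * q_L
Step 3: = 35 * 1/10
Step 4: = 7/2

7/2


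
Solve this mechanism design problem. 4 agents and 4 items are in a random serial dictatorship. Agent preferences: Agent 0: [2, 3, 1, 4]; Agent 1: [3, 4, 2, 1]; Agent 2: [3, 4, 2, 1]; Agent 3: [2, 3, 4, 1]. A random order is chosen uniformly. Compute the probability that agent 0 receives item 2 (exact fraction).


Step 1: Agent 0 wants item 2
Step 2: There are 24 possible orderings of agents
Step 3: In 12 orderings, agent 0 gets item 2
Step 4: Probability = 12/24 = 1/2

1/2


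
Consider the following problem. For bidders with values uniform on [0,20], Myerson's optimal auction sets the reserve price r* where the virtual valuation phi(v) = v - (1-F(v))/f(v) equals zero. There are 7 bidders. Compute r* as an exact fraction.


Step 1: For U[0,20], F(v) = v/20 and f(v) = 1/20
Step 2: phi(v) = v - (1 - v/20)/(1/20) = v - (20 - v) = 2v - 20
Step 3: Set phi(r*) = 0: 2r* - 20 = 0
Step 4: r* = 20/2 = 10 (the number of bidders n = 7 does not enter)

10


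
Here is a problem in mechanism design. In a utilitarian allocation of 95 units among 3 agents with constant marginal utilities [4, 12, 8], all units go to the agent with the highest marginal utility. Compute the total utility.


Step 1: The marginal utilities are [4, 12, 8]
Step 2: The highest marginal utility is 12
Step 3: All 95 units go to that agent
Step 4: Total utility = 12 * 95 = 1140

1140


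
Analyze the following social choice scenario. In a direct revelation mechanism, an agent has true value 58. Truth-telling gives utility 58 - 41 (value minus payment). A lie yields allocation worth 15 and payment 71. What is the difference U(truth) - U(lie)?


Step 1: U(truth) = value - payment = 58 - 41 = 17
Step 2: U(lie) = allocation - payment = 15 - 71 = -56
Step 3: IC gap = 17 - (-56) = 73

73


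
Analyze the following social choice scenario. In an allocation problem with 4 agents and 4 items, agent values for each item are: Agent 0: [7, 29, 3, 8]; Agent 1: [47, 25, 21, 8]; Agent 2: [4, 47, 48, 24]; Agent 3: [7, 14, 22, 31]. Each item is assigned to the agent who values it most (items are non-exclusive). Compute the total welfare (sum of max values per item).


Step 1: For each item, find the maximum value among all agents.
Step 2: Item 0 -> Agent 1 (value 47)
Step 3: Item 1 -> Agent 2 (value 47)
Step 4: Item 2 -> Agent 2 (value 48)
Step 5: Item 3 -> Agent 3 (value 31)
Step 6: Total welfare = 47 + 47 + 48 + 31 = 173

173


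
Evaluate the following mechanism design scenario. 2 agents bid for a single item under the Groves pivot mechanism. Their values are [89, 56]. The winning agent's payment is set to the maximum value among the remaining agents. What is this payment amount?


Step 1: The efficient winner is agent 0 with value 89
Step 2: Other agents' values: [56]
Step 3: Pivot payment = max(others) = 56
Step 4: The winner pays 56

56


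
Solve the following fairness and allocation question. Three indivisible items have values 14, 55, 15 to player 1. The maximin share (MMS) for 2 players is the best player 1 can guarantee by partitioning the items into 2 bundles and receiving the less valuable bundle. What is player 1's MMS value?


Step 1: Item values = 14, 55, 15
Step 2: Enumerate all 2-bundle partitions and take the smaller bundle:
  Partition 1: {14} vs {55,15} -> bundles 14, 70; min = 14
  Partition 2: {55} vs {14,15} -> bundles 55, 29; min = 29
  Partition 3: {15} vs {14,55} -> bundles 15, 69; min = 15
Step 3: MMS = max(14, 29, 15) = 29

29


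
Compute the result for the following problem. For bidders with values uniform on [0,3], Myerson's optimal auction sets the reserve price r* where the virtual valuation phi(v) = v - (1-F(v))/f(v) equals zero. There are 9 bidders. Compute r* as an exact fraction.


Step 1: For U[0,3], F(v) = v/3 and f(v) = 1/3
Step 2: phi(v) = v - (1 - v/3)/(1/3) = v - (3 - v) = 2v - 3
Step 3: Set phi(r*) = 0: 2r* - 3 = 0
Step 4: r* = 3/2 (the number of bidders n = 9 does not enter)

3/2


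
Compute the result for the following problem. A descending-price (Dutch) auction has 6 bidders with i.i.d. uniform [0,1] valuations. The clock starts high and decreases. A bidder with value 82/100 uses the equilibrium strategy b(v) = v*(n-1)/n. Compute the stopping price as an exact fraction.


Step 1: Dutch auctions are strategically equivalent to first-price auctions
Step 2: The equilibrium bid is b(v) = v*(n-1)/n
Step 3: b = 41/50 * 5/6
Step 4: b = 41/60

41/60


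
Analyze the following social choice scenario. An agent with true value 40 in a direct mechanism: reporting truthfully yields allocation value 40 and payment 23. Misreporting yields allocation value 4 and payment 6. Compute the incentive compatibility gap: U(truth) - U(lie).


Step 1: U(truth) = value - payment = 40 - 23 = 17
Step 2: U(lie) = allocation - payment = 4 - 6 = -2
Step 3: IC gap = 17 - (-2) = 19

19


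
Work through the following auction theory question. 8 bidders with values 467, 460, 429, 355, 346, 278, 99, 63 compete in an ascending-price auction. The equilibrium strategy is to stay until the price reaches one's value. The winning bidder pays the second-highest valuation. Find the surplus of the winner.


Step 1: Identify the highest value: 467
Step 2: Identify the second-highest value: 460
Step 3: The final price = second-highest value = 460
Step 4: Surplus = 467 - 460 = 7

7


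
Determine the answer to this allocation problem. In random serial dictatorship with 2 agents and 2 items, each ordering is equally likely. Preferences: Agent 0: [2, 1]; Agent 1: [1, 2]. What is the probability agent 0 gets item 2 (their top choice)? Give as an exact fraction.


Step 1: Agent 0 wants item 2
Step 2: There are 2 possible orderings of agents
Step 3: In 2 orderings, agent 0 gets item 2
Step 4: Probability = 2/2 = 1

1


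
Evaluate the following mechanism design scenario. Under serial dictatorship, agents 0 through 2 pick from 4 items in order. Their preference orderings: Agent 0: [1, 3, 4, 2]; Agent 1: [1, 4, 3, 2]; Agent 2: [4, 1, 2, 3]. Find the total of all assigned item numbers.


Step 1: Agent 0 picks item 1
Step 2: Agent 1 picks item 4
Step 3: Agent 2 picks item 2
Step 4: Sum = 1 + 4 + 2 = 7

7


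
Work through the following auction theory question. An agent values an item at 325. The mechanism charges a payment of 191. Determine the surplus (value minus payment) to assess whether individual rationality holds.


Step 1: Surplus = value - payment = 325 - 191 = 134
Step 2: IR is satisfied (surplus >= 0)

134


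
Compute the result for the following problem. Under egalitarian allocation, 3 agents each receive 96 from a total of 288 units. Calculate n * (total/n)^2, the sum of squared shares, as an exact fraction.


Step 1: Each agent's share = 288/3 = 96
Step 2: Square of each share = (96)^2 = 9216
Step 3: Sum of squares = 3 * 9216 = 27648

27648


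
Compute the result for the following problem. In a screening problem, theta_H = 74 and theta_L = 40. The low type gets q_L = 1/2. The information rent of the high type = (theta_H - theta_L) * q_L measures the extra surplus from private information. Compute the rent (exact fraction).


Step 1: theta_H - theta_L = 74 - 40 = 34
Step 2: Information rent = (theta_H - theta_L) * q_L
Step 3: = 34 * 1/2
Step 4: = 17

17


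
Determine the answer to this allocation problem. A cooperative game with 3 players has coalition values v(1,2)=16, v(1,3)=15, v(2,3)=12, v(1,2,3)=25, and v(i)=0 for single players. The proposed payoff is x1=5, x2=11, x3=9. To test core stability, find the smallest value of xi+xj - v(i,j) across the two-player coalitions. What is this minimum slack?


Step 1: Slack for coalition (1,2): x1+x2 - v12 = 16 - 16 = 0
Step 2: Slack for coalition (1,3): x1+x3 - v13 = 14 - 15 = -1
Step 3: Slack for coalition (2,3): x2+x3 - v23 = 20 - 12 = 8
Step 4: Minimum slack = min(0, -1, 8) = -1, attained by (1,3); coalition (1,3) can block (slack < 0), so the allocation is not in the core

-1


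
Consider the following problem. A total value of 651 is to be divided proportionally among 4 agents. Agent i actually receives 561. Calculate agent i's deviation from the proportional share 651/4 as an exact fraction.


Step 1: Proportional share = 651/4
Step 2: Agent's actual allocation = 561
Step 3: Excess = 561 - 651/4 = 1593/4

1593/4


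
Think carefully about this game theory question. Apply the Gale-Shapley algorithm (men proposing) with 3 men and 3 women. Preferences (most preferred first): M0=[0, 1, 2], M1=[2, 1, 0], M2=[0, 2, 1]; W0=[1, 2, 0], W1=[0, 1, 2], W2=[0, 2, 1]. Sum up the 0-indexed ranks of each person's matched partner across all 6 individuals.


Step 1: Run Gale-Shapley (men propose, women hold best offer):
  M0 proposes to W0; she accepts
  M1 proposes to W2; she accepts
  M2 proposes to W0; she switches from M0
  M0 proposes to W1; she accepts
Step 2: Final matching: W0-M2, W1-M0, W2-M1
Step 3: 0-indexed ranks (man's rank of his match, then woman's): 0 + 1 + 1 + 0 + 0 + 2
Step 4: Total rank sum = 4

4


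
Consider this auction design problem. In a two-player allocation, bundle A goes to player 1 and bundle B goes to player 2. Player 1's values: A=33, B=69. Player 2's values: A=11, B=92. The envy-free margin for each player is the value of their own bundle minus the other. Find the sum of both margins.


Step 1: Player 1's margin = v1(A) - v1(B) = 33 - 69 = -36
Step 2: Player 2's margin = v2(B) - v2(A) = 92 - 11 = 81
Step 3: Total margin = -36 + 81 = 45

45
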